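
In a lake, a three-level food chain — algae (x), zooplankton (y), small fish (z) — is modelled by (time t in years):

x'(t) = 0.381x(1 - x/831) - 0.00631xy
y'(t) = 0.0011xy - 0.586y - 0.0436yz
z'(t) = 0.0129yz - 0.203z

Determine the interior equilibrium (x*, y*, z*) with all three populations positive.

From dz/dt = 0: 0.0129y* = 0.203, so y* = 15.7.
From dx/dt = 0: 0.381(1 - x*/831) = 0.00631·15.7, giving x* = 831·(1 - 0.261) = 614.
From dy/dt = 0: 0.0011·614 - 0.586 = 0.0436z*, so z* = 0.0899/0.0436 = 2.06.

x* ≈ 614, y* ≈ 15.7, z* ≈ 2.06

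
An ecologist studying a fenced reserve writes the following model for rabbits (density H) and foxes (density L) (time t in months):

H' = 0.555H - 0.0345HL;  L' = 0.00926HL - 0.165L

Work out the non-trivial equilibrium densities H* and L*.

H* ≈ 17.8, L* ≈ 16.1

Set dL/dt = 0 with L > 0: 0.00926H - 0.165 = 0, so H* = 0.165/0.00926 = 17.8.
Set dH/dt = 0 with H > 0: 0.555 - 0.0345L = 0, so L* = 0.555/0.0345 = 16.1.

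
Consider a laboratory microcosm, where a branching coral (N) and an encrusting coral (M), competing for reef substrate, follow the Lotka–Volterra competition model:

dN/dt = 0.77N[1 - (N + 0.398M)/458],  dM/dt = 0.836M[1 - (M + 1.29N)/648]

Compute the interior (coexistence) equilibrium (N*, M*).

N* ≈ 411, M* ≈ 118

Setting both brackets to zero gives the nullclines N + 0.398M = 458 and 1.29N + M = 648.
Substituting M = 648 - 1.29N into the first: N(1 - 0.398·1.29) = 458 - 0.398·648.
So N* = 200/0.487 = 411, and then M* = 648 - 1.29·411 = 118.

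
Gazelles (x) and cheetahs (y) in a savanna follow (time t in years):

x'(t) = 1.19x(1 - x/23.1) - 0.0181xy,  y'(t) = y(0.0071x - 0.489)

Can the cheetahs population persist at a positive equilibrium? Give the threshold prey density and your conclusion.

Threshold x = 68.9; K < 68.9, so no, the predator goes extinct.

The predator equation gives dy/dt > 0 only when x > 0.489/0.0071 = 68.9.
Without the predator, x → K = 23.1. Since 23.1 < 68.9, the predator cannot invade.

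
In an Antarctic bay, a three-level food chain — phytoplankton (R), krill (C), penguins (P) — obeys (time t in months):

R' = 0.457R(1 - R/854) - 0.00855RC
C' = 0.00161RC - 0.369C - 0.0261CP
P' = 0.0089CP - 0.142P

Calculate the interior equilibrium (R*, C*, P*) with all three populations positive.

R* ≈ 599, C* ≈ 16, P* ≈ 22.8

From dP/dt = 0: 0.0089C* = 0.142, so C* = 16.
From dR/dt = 0: 0.457(1 - R*/854) = 0.00855·16, giving R* = 854·(1 - 0.299) = 599.
From dC/dt = 0: 0.00161·599 - 0.369 = 0.0261P*, so P* = 0.596/0.0261 = 22.8.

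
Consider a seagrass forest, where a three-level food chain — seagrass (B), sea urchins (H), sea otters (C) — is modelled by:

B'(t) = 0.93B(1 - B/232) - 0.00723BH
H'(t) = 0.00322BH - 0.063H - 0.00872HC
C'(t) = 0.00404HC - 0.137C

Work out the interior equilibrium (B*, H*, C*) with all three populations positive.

B* ≈ 171, H* ≈ 33.9, C* ≈ 55.9

From dC/dt = 0: 0.00404H* = 0.137, so H* = 33.9.
From dB/dt = 0: 0.93(1 - B*/232) = 0.00723·33.9, giving B* = 232·(1 - 0.264) = 171.
From dH/dt = 0: 0.00322·171 - 0.063 = 0.00872C*, so C* = 0.487/0.00872 = 55.9.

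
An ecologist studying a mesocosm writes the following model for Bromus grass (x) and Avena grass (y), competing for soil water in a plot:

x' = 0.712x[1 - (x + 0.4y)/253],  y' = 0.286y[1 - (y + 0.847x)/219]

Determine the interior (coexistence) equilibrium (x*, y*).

x* ≈ 250, y* ≈ 7.12

Setting both brackets to zero gives the nullclines x + 0.4y = 253 and 0.847x + y = 219.
Substituting y = 219 - 0.847x into the first: x(1 - 0.4·0.847) = 253 - 0.4·219.
So x* = 165/0.661 = 250, and then y* = 219 - 0.847·250 = 7.12.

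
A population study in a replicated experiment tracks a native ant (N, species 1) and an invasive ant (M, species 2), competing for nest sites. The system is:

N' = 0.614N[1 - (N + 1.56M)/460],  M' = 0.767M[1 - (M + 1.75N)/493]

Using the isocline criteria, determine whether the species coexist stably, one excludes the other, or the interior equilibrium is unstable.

Compare the nullcline intercepts: K1/α12 = 460/1.56 = 295 < K2 = 493; K2/α21 = 493/1.75 = 282 < K1 = 460.
Since both are reversed, neither can invade when rare; the interior point is a saddle.

unstable coexistence (outcome depends on initial conditions)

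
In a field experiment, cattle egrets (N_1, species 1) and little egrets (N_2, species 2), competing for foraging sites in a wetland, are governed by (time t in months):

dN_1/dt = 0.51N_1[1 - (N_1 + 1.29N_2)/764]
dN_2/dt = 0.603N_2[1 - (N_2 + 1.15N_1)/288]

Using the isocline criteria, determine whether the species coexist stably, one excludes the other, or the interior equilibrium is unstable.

species 1 excludes species 2

Compare the nullcline intercepts: K1/α12 = 764/1.29 = 592 > K2 = 288; K2/α21 = 288/1.15 = 250 < K1 = 764.
Since the inequalities point opposite ways, species 1 can invade but species 2 cannot.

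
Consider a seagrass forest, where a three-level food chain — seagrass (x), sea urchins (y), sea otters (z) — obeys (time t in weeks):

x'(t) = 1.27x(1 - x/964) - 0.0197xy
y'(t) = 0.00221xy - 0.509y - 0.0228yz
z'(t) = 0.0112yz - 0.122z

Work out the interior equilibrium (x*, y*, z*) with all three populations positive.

From dz/dt = 0: 0.0112y* = 0.122, so y* = 10.9.
From dx/dt = 0: 1.27(1 - x*/964) = 0.0197·10.9, giving x* = 964·(1 - 0.169) = 801.
From dy/dt = 0: 0.00221·801 - 0.509 = 0.0228z*, so z* = 1.26/0.0228 = 55.3.

x* ≈ 801, y* ≈ 10.9, z* ≈ 55.3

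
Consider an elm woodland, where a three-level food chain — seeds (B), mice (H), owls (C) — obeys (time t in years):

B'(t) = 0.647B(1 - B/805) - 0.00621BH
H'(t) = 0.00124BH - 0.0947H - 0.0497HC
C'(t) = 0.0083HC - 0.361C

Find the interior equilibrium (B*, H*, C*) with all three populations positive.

B* ≈ 469, H* ≈ 43.5, C* ≈ 9.79

From dC/dt = 0: 0.0083H* = 0.361, so H* = 43.5.
From dB/dt = 0: 0.647(1 - B*/805) = 0.00621·43.5, giving B* = 805·(1 - 0.417) = 469.
From dH/dt = 0: 0.00124·469 - 0.0947 = 0.0497C*, so C* = 0.487/0.0497 = 9.79.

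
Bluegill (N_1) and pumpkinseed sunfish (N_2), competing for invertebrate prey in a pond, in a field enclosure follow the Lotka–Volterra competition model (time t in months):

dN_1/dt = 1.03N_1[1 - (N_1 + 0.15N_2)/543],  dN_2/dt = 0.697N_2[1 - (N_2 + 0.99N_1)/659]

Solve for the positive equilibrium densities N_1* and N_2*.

Setting both brackets to zero gives the nullclines N_1 + 0.15N_2 = 543 and 0.99N_1 + N_2 = 659.
Substituting N_2 = 659 - 0.99N_1 into the first: N_1(1 - 0.15·0.99) = 543 - 0.15·659.
So N_1* = 444/0.852 = 522, and then N_2* = 659 - 0.99·522 = 143.

N_1* ≈ 522, N_2* ≈ 143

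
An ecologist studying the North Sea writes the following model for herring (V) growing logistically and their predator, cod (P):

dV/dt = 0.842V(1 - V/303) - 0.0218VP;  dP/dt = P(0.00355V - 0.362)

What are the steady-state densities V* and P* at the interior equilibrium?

From dP/dt = 0 with P > 0: 0.00355V* = 0.362, so V* = 102.
Substitute into dV/dt = 0: 0.842(1 - 102/303) = 0.0218P*.
The bracket is 0.663, giving P* = 0.559/0.0218 = 25.6.

V* ≈ 102, P* ≈ 25.6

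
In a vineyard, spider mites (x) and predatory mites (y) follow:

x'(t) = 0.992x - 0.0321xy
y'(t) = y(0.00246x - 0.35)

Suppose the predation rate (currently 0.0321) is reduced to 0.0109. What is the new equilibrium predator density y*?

At the interior fixed point, setting dx/dt = 0 with x > 0 fixes y* = (prey growth rate)/(xy coefficient) — independent of the other coefficients.
With the change, y* = 0.992/0.0109 = 91; it rises from 30.9.

y* ≈ 91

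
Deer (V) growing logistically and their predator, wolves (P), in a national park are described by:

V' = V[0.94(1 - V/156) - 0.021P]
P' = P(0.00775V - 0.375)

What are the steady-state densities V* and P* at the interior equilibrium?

V* ≈ 48.4, P* ≈ 30.9

From dP/dt = 0 with P > 0: 0.00775V* = 0.375, so V* = 48.4.
Substitute into dV/dt = 0: 0.94(1 - 48.4/156) = 0.021P*.
The bracket is 0.69, giving P* = 0.648/0.021 = 30.9.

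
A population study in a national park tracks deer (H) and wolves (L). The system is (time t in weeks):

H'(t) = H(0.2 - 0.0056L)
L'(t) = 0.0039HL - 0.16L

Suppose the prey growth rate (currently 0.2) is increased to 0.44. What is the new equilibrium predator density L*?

At the interior fixed point, setting dH/dt = 0 with H > 0 fixes L* = (prey growth rate)/(HL coefficient) — independent of the other coefficients.
With the change, L* = 0.44/0.0056 = 78.6; it rises from 35.7.

L* ≈ 78.6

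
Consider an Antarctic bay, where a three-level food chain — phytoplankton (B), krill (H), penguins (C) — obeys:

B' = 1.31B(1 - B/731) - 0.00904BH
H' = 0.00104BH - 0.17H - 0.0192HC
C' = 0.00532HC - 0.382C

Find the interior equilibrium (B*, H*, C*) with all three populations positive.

B* ≈ 369, H* ≈ 71.8, C* ≈ 11.1

From dC/dt = 0: 0.00532H* = 0.382, so H* = 71.8.
From dB/dt = 0: 1.31(1 - B*/731) = 0.00904·71.8, giving B* = 731·(1 - 0.496) = 369.
From dH/dt = 0: 0.00104·369 - 0.17 = 0.0192C*, so C* = 0.214/0.0192 = 11.1.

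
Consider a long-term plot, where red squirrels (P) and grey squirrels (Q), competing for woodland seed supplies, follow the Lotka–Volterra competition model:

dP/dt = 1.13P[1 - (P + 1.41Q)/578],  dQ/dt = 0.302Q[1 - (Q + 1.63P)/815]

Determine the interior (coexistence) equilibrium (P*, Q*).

Setting both brackets to zero gives the nullclines P + 1.41Q = 578 and 1.63P + Q = 815.
Substituting Q = 815 - 1.63P into the first: P(1 - 1.41·1.63) = 578 - 1.41·815.
So P* = -571/-1.3 = 440, and then Q* = 815 - 1.63·440 = 97.9.

P* ≈ 440, Q* ≈ 97.9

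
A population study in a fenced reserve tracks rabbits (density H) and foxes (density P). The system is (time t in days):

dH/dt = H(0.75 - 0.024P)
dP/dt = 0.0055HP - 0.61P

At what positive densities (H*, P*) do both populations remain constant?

H* ≈ 111, P* ≈ 31.2

Set dP/dt = 0 with P > 0: 0.0055H - 0.61 = 0, so H* = 0.61/0.0055 = 111.
Set dH/dt = 0 with H > 0: 0.75 - 0.024P = 0, so P* = 0.75/0.024 = 31.2.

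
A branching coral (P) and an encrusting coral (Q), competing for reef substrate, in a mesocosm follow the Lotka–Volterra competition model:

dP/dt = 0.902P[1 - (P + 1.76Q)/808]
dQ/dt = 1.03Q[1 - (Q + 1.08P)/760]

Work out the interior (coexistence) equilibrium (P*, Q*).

P* ≈ 588, Q* ≈ 125

Setting both brackets to zero gives the nullclines P + 1.76Q = 808 and 1.08P + Q = 760.
Substituting Q = 760 - 1.08P into the first: P(1 - 1.76·1.08) = 808 - 1.76·760.
So P* = -530/-0.901 = 588, and then Q* = 760 - 1.08·588 = 125.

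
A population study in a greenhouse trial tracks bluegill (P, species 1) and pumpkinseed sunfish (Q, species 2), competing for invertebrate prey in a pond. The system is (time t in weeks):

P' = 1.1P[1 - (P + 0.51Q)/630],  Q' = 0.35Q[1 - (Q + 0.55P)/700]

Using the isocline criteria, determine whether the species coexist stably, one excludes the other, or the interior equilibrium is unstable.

stable coexistence

Compare the nullcline intercepts: K1/α12 = 630/0.51 = 1240 > K2 = 700; K2/α21 = 700/0.55 = 1270 > K1 = 630.
Since both inequalities hold, each species can invade when rare, so the interior equilibrium is stable.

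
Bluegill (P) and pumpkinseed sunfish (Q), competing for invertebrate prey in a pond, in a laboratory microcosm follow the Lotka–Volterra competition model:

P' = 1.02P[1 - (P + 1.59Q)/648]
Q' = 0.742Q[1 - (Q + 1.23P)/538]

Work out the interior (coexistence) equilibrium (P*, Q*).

Setting both brackets to zero gives the nullclines P + 1.59Q = 648 and 1.23P + Q = 538.
Substituting Q = 538 - 1.23P into the first: P(1 - 1.59·1.23) = 648 - 1.59·538.
So P* = -207/-0.956 = 217, and then Q* = 538 - 1.23·217 = 271.

P* ≈ 217, Q* ≈ 271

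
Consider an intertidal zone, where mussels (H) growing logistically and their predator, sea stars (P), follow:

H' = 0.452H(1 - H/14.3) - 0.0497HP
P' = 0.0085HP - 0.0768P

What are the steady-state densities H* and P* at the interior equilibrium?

H* ≈ 9.04, P* ≈ 3.35

From dP/dt = 0 with P > 0: 0.0085H* = 0.0768, so H* = 9.04.
Substitute into dH/dt = 0: 0.452(1 - 9.04/14.3) = 0.0497P*.
The bracket is 0.368, giving P* = 0.166/0.0497 = 3.35.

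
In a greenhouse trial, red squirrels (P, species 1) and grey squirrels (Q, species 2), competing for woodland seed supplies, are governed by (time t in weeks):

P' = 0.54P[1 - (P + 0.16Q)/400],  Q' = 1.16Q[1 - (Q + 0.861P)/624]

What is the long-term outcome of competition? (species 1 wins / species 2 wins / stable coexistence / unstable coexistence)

stable coexistence

Compare the nullcline intercepts: K1/α12 = 400/0.16 = 2500 > K2 = 624; K2/α21 = 624/0.861 = 725 > K1 = 400.
Since both inequalities hold, each species can invade when rare, so the interior equilibrium is stable.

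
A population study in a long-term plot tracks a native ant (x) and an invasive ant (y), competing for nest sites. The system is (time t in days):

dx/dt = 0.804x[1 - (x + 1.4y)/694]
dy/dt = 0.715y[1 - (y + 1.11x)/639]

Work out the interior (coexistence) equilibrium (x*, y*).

x* ≈ 362, y* ≈ 237

Setting both brackets to zero gives the nullclines x + 1.4y = 694 and 1.11x + y = 639.
Substituting y = 639 - 1.11x into the first: x(1 - 1.4·1.11) = 694 - 1.4·639.
So x* = -201/-0.554 = 362, and then y* = 639 - 1.11·362 = 237.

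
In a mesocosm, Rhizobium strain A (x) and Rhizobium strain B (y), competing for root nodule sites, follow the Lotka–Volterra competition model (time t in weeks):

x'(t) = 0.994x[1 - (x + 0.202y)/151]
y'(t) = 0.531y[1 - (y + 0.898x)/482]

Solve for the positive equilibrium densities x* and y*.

x* ≈ 65.5, y* ≈ 423

Setting both brackets to zero gives the nullclines x + 0.202y = 151 and 0.898x + y = 482.
Substituting y = 482 - 0.898x into the first: x(1 - 0.202·0.898) = 151 - 0.202·482.
So x* = 53.6/0.819 = 65.5, and then y* = 482 - 0.898·65.5 = 423.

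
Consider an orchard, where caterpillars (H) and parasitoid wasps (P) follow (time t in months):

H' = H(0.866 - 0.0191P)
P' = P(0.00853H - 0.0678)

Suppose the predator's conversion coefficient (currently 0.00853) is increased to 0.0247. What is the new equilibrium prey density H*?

At the interior fixed point, setting dP/dt = 0 with P > 0 fixes H* = (predator death rate)/(HP coefficient) — independent of the other coefficients.
With the change, H* = 0.0678/0.0247 = 2.74; it falls from 7.95.

H* ≈ 2.74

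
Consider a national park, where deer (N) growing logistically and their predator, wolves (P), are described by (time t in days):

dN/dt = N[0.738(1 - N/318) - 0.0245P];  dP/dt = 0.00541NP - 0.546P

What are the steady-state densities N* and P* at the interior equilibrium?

N* ≈ 101, P* ≈ 20.6

From dP/dt = 0 with P > 0: 0.00541N* = 0.546, so N* = 101.
Substitute into dN/dt = 0: 0.738(1 - 101/318) = 0.0245P*.
The bracket is 0.683, giving P* = 0.504/0.0245 = 20.6.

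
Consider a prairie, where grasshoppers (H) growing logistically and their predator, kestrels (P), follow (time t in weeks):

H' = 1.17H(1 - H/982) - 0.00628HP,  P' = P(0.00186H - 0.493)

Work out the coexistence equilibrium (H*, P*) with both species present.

H* ≈ 265, P* ≈ 136

From dP/dt = 0 with P > 0: 0.00186H* = 0.493, so H* = 265.
Substitute into dH/dt = 0: 1.17(1 - 265/982) = 0.00628P*.
The bracket is 0.73, giving P* = 0.854/0.00628 = 136.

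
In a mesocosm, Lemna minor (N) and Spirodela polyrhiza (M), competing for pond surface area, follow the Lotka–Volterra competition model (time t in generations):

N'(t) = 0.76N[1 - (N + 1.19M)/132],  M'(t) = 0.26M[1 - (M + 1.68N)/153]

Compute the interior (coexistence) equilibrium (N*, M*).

Setting both brackets to zero gives the nullclines N + 1.19M = 132 and 1.68N + M = 153.
Substituting M = 153 - 1.68N into the first: N(1 - 1.19·1.68) = 132 - 1.19·153.
So N* = -50.1/-0.999 = 50.1, and then M* = 153 - 1.68·50.1 = 68.8.

N* ≈ 50.1, M* ≈ 68.8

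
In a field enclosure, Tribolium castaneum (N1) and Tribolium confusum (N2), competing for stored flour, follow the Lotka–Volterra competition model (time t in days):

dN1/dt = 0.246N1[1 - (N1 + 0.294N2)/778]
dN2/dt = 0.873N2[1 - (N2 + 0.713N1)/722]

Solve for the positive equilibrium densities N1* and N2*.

Setting both brackets to zero gives the nullclines N1 + 0.294N2 = 778 and 0.713N1 + N2 = 722.
Substituting N2 = 722 - 0.713N1 into the first: N1(1 - 0.294·0.713) = 778 - 0.294·722.
So N1* = 566/0.79 = 716, and then N2* = 722 - 0.713·716 = 212.

N1* ≈ 716, N2* ≈ 212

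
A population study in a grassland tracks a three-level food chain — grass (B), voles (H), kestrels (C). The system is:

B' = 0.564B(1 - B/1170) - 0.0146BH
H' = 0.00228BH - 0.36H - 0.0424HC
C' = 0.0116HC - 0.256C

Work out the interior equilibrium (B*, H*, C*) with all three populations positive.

B* ≈ 502, H* ≈ 22.1, C* ≈ 18.5

From dC/dt = 0: 0.0116H* = 0.256, so H* = 22.1.
From dB/dt = 0: 0.564(1 - B*/1170) = 0.0146·22.1, giving B* = 1170·(1 - 0.571) = 502.
From dH/dt = 0: 0.00228·502 - 0.36 = 0.0424C*, so C* = 0.784/0.0424 = 18.5.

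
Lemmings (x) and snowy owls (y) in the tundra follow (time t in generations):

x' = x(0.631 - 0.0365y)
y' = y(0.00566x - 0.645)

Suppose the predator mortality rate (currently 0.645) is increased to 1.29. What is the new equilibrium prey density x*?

x* ≈ 228

At the interior fixed point, setting dy/dt = 0 with y > 0 fixes x* = (predator death rate)/(xy coefficient) — independent of the other coefficients.
With the change, x* = 1.29/0.00566 = 228; it rises from 114.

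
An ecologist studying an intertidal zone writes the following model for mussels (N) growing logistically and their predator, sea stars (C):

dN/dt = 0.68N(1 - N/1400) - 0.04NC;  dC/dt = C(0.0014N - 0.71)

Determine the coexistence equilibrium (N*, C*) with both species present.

From dC/dt = 0 with C > 0: 0.0014N* = 0.71, so N* = 507.
Substitute into dN/dt = 0: 0.68(1 - 507/1400) = 0.04C*.
The bracket is 0.638, giving C* = 0.434/0.04 = 10.8.

N* ≈ 507, C* ≈ 10.8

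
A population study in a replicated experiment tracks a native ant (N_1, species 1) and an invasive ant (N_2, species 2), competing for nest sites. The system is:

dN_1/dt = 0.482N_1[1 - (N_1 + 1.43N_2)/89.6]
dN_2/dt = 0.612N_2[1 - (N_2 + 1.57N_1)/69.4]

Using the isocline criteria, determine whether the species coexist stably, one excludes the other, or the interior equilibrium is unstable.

Compare the nullcline intercepts: K1/α12 = 89.6/1.43 = 62.7 < K2 = 69.4; K2/α21 = 69.4/1.57 = 44.2 < K1 = 89.6.
Since both are reversed, neither can invade when rare; the interior point is a saddle.

unstable coexistence (outcome depends on initial conditions)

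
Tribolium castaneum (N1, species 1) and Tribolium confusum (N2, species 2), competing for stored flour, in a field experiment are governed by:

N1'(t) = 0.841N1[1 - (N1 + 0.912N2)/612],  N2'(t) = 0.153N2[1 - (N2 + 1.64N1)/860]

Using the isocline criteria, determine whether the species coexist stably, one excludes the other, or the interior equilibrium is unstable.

unstable coexistence (outcome depends on initial conditions)

Compare the nullcline intercepts: K1/α12 = 612/0.912 = 671 < K2 = 860; K2/α21 = 860/1.64 = 524 < K1 = 612.
Since both are reversed, neither can invade when rare; the interior point is a saddle.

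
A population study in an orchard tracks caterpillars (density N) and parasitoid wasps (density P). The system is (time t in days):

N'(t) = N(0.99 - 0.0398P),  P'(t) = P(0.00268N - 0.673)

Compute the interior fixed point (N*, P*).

Set dP/dt = 0 with P > 0: 0.00268N - 0.673 = 0, so N* = 0.673/0.00268 = 251.
Set dN/dt = 0 with N > 0: 0.99 - 0.0398P = 0, so P* = 0.99/0.0398 = 24.9.

N* ≈ 251, P* ≈ 24.9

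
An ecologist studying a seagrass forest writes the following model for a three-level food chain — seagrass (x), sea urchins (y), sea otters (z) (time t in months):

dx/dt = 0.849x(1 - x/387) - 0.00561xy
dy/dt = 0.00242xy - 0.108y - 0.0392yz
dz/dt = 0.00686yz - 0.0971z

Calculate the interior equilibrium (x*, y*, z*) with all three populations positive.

x* ≈ 351, y* ≈ 14.2, z* ≈ 18.9

From dz/dt = 0: 0.00686y* = 0.0971, so y* = 14.2.
From dx/dt = 0: 0.849(1 - x*/387) = 0.00561·14.2, giving x* = 387·(1 - 0.0935) = 351.
From dy/dt = 0: 0.00242·351 - 0.108 = 0.0392z*, so z* = 0.741/0.0392 = 18.9.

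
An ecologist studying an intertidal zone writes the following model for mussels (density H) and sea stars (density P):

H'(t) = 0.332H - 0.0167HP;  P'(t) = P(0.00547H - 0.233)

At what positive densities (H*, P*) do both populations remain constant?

H* ≈ 42.6, P* ≈ 19.9

Set dP/dt = 0 with P > 0: 0.00547H - 0.233 = 0, so H* = 0.233/0.00547 = 42.6.
Set dH/dt = 0 with H > 0: 0.332 - 0.0167P = 0, so P* = 0.332/0.0167 = 19.9.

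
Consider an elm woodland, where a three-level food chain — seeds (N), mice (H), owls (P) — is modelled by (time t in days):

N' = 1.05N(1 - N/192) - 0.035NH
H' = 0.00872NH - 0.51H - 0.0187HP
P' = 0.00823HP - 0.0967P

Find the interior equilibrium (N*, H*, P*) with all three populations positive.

N* ≈ 117, H* ≈ 11.7, P* ≈ 27.2

From dP/dt = 0: 0.00823H* = 0.0967, so H* = 11.7.
From dN/dt = 0: 1.05(1 - N*/192) = 0.035·11.7, giving N* = 192·(1 - 0.392) = 117.
From dH/dt = 0: 0.00872·117 - 0.51 = 0.0187P*, so P* = 0.509/0.0187 = 27.2.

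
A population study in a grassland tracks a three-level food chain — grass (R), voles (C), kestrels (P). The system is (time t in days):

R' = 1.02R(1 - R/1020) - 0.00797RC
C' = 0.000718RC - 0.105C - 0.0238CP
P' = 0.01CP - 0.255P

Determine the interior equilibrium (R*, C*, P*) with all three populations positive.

From dP/dt = 0: 0.01C* = 0.255, so C* = 25.5.
From dR/dt = 0: 1.02(1 - R*/1020) = 0.00797·25.5, giving R* = 1020·(1 - 0.199) = 817.
From dC/dt = 0: 0.000718·817 - 0.105 = 0.0238P*, so P* = 0.481/0.0238 = 20.2.

R* ≈ 817, C* ≈ 25.5, P* ≈ 20.2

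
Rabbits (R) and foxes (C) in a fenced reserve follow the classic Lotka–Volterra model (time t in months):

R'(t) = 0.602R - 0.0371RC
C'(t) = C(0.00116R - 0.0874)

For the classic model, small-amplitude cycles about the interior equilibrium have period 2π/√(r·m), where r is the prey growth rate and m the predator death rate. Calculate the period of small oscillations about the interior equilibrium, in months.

T ≈ 27.4 months

Here r = 0.602 and m = 0.0874, so r·m = 0.0526.
ω = √0.0526 = 0.229 per month, hence T = 2π/ω ≈ 27.4 months.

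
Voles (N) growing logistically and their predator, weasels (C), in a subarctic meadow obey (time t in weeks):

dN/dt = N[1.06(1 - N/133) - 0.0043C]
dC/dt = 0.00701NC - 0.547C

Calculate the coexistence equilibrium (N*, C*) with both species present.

N* ≈ 78, C* ≈ 102

From dC/dt = 0 with C > 0: 0.00701N* = 0.547, so N* = 78.
Substitute into dN/dt = 0: 1.06(1 - 78/133) = 0.0043C*.
The bracket is 0.413, giving C* = 0.438/0.0043 = 102.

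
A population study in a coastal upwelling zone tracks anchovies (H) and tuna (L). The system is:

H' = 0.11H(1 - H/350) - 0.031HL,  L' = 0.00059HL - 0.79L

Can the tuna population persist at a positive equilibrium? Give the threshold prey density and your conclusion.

Threshold H = 1340; K < 1340, so no, the predator goes extinct.

The predator equation gives dL/dt > 0 only when H > 0.79/0.00059 = 1340.
Without the predator, H → K = 350. Since 350 < 1340, the predator cannot invade.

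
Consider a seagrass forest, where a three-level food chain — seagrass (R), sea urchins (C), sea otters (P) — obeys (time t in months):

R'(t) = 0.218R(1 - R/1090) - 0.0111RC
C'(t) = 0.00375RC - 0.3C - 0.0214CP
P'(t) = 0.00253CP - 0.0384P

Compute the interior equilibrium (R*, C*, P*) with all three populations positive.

R* ≈ 248, C* ≈ 15.2, P* ≈ 29.4

From dP/dt = 0: 0.00253C* = 0.0384, so C* = 15.2.
From dR/dt = 0: 0.218(1 - R*/1090) = 0.0111·15.2, giving R* = 1090·(1 - 0.773) = 248.
From dC/dt = 0: 0.00375·248 - 0.3 = 0.0214P*, so P* = 0.629/0.0214 = 29.4.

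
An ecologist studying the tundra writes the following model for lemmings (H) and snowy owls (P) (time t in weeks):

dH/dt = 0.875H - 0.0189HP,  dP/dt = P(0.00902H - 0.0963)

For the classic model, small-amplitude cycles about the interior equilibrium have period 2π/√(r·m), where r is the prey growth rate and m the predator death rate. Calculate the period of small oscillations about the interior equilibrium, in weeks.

Here r = 0.875 and m = 0.0963, so r·m = 0.0843.
ω = √0.0843 = 0.29 per week, hence T = 2π/ω ≈ 21.6 weeks.

T ≈ 21.6 weeks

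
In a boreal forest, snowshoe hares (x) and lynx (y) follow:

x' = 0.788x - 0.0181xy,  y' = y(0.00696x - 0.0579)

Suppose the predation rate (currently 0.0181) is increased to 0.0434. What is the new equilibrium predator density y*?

At the interior fixed point, setting dx/dt = 0 with x > 0 fixes y* = (prey growth rate)/(xy coefficient) — independent of the other coefficients.
With the change, y* = 0.788/0.0434 = 18.2; it falls from 43.5.

y* ≈ 18.2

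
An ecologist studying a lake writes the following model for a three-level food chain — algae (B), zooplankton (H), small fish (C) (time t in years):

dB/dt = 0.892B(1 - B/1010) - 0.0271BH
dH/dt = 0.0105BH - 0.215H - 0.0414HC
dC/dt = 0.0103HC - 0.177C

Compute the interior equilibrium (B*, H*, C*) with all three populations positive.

From dC/dt = 0: 0.0103H* = 0.177, so H* = 17.2.
From dB/dt = 0: 0.892(1 - B*/1010) = 0.0271·17.2, giving B* = 1010·(1 - 0.522) = 483.
From dH/dt = 0: 0.0105·483 - 0.215 = 0.0414C*, so C* = 4.85/0.0414 = 117.

B* ≈ 483, H* ≈ 17.2, C* ≈ 117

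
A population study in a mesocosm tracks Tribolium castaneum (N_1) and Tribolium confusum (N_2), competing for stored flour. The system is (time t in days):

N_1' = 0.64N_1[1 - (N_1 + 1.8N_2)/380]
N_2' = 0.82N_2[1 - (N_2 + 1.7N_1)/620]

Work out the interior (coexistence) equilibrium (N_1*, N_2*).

Setting both brackets to zero gives the nullclines N_1 + 1.8N_2 = 380 and 1.7N_1 + N_2 = 620.
Substituting N_2 = 620 - 1.7N_1 into the first: N_1(1 - 1.8·1.7) = 380 - 1.8·620.
So N_1* = -736/-2.06 = 357, and then N_2* = 620 - 1.7·357 = 12.6.

N_1* ≈ 357, N_2* ≈ 12.6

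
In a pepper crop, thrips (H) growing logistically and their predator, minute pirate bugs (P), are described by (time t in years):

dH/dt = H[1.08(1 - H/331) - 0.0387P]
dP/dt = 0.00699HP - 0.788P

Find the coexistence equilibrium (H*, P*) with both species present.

H* ≈ 113, P* ≈ 18.4

From dP/dt = 0 with P > 0: 0.00699H* = 0.788, so H* = 113.
Substitute into dH/dt = 0: 1.08(1 - 113/331) = 0.0387P*.
The bracket is 0.659, giving P* = 0.712/0.0387 = 18.4.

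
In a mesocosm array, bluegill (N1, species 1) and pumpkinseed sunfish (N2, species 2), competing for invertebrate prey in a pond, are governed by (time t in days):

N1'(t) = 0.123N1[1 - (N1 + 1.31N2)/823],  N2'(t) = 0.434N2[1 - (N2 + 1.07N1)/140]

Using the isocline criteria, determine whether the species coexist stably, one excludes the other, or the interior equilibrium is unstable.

species 1 excludes species 2

Compare the nullcline intercepts: K1/α12 = 823/1.31 = 628 > K2 = 140; K2/α21 = 140/1.07 = 131 < K1 = 823.
Since the inequalities point opposite ways, species 1 can invade but species 2 cannot.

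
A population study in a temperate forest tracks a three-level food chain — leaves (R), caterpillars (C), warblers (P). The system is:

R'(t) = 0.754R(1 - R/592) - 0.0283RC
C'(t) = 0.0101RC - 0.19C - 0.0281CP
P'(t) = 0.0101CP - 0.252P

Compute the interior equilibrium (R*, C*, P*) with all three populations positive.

R* ≈ 37.6, C* ≈ 25, P* ≈ 6.76

From dP/dt = 0: 0.0101C* = 0.252, so C* = 25.
From dR/dt = 0: 0.754(1 - R*/592) = 0.0283·25, giving R* = 592·(1 - 0.936) = 37.6.
From dC/dt = 0: 0.0101·37.6 - 0.19 = 0.0281P*, so P* = 0.19/0.0281 = 6.76.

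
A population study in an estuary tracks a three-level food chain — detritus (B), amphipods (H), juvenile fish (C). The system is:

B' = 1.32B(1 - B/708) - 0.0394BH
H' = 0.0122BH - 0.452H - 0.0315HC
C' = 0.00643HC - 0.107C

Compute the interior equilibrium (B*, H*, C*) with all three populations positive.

From dC/dt = 0: 0.00643H* = 0.107, so H* = 16.6.
From dB/dt = 0: 1.32(1 - B*/708) = 0.0394·16.6, giving B* = 708·(1 - 0.497) = 356.
From dH/dt = 0: 0.0122·356 - 0.452 = 0.0315C*, so C* = 3.9/0.0315 = 124.

B* ≈ 356, H* ≈ 16.6, C* ≈ 124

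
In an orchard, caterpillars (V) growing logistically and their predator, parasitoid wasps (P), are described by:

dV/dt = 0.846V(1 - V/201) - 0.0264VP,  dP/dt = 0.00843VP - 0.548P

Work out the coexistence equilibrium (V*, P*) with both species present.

From dP/dt = 0 with P > 0: 0.00843V* = 0.548, so V* = 65.
Substitute into dV/dt = 0: 0.846(1 - 65/201) = 0.0264P*.
The bracket is 0.677, giving P* = 0.572/0.0264 = 21.7.

V* ≈ 65, P* ≈ 21.7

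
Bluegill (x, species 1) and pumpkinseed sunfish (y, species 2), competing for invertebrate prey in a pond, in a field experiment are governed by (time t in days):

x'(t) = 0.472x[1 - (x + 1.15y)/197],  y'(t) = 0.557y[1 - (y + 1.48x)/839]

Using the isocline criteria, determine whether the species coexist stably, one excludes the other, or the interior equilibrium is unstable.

species 2 excludes species 1

Compare the nullcline intercepts: K1/α12 = 197/1.15 = 171 < K2 = 839; K2/α21 = 839/1.48 = 567 > K1 = 197.
Since the inequalities point opposite ways, species 2 can invade but species 1 cannot.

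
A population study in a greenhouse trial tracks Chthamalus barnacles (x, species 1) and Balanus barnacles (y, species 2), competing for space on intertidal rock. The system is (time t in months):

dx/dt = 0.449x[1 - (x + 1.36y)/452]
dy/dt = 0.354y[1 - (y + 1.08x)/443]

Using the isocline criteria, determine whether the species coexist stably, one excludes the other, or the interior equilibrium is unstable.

Compare the nullcline intercepts: K1/α12 = 452/1.36 = 332 < K2 = 443; K2/α21 = 443/1.08 = 410 < K1 = 452.
Since both are reversed, neither can invade when rare; the interior point is a saddle.

unstable coexistence (outcome depends on initial conditions)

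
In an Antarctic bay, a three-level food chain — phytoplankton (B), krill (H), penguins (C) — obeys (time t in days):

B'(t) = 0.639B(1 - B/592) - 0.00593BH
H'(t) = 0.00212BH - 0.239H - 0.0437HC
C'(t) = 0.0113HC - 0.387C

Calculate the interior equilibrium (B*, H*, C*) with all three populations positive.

B* ≈ 404, H* ≈ 34.2, C* ≈ 14.1

From dC/dt = 0: 0.0113H* = 0.387, so H* = 34.2.
From dB/dt = 0: 0.639(1 - B*/592) = 0.00593·34.2, giving B* = 592·(1 - 0.318) = 404.
From dH/dt = 0: 0.00212·404 - 0.239 = 0.0437C*, so C* = 0.617/0.0437 = 14.1.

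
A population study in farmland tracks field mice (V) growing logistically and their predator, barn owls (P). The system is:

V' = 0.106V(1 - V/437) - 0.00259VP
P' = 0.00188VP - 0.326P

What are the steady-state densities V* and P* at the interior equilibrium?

From dP/dt = 0 with P > 0: 0.00188V* = 0.326, so V* = 173.
Substitute into dV/dt = 0: 0.106(1 - 173/437) = 0.00259P*.
The bracket is 0.603, giving P* = 0.0639/0.00259 = 24.7.

V* ≈ 173, P* ≈ 24.7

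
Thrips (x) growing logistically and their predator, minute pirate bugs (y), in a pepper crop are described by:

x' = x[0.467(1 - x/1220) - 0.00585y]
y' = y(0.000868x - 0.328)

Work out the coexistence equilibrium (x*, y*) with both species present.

x* ≈ 378, y* ≈ 55.1

From dy/dt = 0 with y > 0: 0.000868x* = 0.328, so x* = 378.
Substitute into dx/dt = 0: 0.467(1 - 378/1220) = 0.00585y*.
The bracket is 0.69, giving y* = 0.322/0.00585 = 55.1.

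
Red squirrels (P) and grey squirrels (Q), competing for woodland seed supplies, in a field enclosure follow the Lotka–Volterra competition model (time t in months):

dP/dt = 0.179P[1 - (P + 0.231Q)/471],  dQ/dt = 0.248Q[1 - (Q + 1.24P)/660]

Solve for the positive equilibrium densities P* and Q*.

P* ≈ 446, Q* ≈ 106

Setting both brackets to zero gives the nullclines P + 0.231Q = 471 and 1.24P + Q = 660.
Substituting Q = 660 - 1.24P into the first: P(1 - 0.231·1.24) = 471 - 0.231·660.
So P* = 319/0.714 = 446, and then Q* = 660 - 1.24·446 = 106.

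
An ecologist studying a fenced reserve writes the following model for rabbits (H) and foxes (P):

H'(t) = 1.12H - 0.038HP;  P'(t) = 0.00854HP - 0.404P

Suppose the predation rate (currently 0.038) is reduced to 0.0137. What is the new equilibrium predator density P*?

At the interior fixed point, setting dH/dt = 0 with H > 0 fixes P* = (prey growth rate)/(HP coefficient) — independent of the other coefficients.
With the change, P* = 1.12/0.0137 = 81.8; it rises from 29.5.

P* ≈ 81.8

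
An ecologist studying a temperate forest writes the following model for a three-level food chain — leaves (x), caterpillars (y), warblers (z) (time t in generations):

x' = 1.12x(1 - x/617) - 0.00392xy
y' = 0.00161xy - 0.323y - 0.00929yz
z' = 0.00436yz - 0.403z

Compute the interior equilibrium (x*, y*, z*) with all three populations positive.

From dz/dt = 0: 0.00436y* = 0.403, so y* = 92.4.
From dx/dt = 0: 1.12(1 - x*/617) = 0.00392·92.4, giving x* = 617·(1 - 0.324) = 417.
From dy/dt = 0: 0.00161·417 - 0.323 = 0.00929z*, so z* = 0.349/0.00929 = 37.6.

x* ≈ 417, y* ≈ 92.4, z* ≈ 37.6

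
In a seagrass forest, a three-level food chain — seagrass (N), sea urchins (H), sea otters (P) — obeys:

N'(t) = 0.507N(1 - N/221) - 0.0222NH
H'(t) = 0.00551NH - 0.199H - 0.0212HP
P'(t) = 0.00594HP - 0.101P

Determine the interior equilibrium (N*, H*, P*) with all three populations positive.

From dP/dt = 0: 0.00594H* = 0.101, so H* = 17.
From dN/dt = 0: 0.507(1 - N*/221) = 0.0222·17, giving N* = 221·(1 - 0.745) = 56.5.
From dH/dt = 0: 0.00551·56.5 - 0.199 = 0.0212P*, so P* = 0.112/0.0212 = 5.29.

N* ≈ 56.5, H* ≈ 17, P* ≈ 5.29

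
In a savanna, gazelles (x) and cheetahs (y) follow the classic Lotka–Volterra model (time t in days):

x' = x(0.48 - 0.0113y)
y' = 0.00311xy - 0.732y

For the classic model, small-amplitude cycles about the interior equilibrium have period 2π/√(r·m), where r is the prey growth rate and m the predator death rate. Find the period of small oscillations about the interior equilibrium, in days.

T ≈ 10.6 days

Here r = 0.48 and m = 0.732, so r·m = 0.351.
ω = √0.351 = 0.593 per day, hence T = 2π/ω ≈ 10.6 days.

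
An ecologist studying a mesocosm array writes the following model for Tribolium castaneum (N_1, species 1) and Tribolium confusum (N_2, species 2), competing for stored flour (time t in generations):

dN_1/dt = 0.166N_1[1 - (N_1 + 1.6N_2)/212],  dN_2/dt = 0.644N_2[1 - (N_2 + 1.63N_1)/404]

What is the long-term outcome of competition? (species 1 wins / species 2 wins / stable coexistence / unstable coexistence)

species 2 excludes species 1

Compare the nullcline intercepts: K1/α12 = 212/1.6 = 132 < K2 = 404; K2/α21 = 404/1.63 = 248 > K1 = 212.
Since the inequalities point opposite ways, species 2 can invade but species 1 cannot.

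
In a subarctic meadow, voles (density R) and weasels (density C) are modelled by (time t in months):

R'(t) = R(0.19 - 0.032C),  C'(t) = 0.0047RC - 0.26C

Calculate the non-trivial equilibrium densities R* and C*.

R* ≈ 55.3, C* ≈ 5.94

Set dC/dt = 0 with C > 0: 0.0047R - 0.26 = 0, so R* = 0.26/0.0047 = 55.3.
Set dR/dt = 0 with R > 0: 0.19 - 0.032C = 0, so C* = 0.19/0.032 = 5.94.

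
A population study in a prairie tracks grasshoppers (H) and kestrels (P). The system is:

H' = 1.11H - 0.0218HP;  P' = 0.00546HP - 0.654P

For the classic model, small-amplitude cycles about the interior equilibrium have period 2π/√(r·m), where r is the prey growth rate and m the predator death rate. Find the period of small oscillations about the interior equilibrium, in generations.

T ≈ 7.37 generations

Here r = 1.11 and m = 0.654, so r·m = 0.726.
ω = √0.726 = 0.852 per generation, hence T = 2π/ω ≈ 7.37 generations.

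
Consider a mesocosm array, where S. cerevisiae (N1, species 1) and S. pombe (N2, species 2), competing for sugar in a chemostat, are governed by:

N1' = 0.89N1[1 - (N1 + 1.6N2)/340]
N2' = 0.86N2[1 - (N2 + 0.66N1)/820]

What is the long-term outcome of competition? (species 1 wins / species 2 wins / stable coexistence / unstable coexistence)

Compare the nullcline intercepts: K1/α12 = 340/1.6 = 212 < K2 = 820; K2/α21 = 820/0.66 = 1240 > K1 = 340.
Since the inequalities point opposite ways, species 2 can invade but species 1 cannot.

species 2 excludes species 1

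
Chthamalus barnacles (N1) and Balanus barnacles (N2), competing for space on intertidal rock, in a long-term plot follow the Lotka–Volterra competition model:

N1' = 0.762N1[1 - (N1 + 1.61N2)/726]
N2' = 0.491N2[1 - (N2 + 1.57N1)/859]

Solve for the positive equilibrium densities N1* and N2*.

N1* ≈ 430, N2* ≈ 184

Setting both brackets to zero gives the nullclines N1 + 1.61N2 = 726 and 1.57N1 + N2 = 859.
Substituting N2 = 859 - 1.57N1 into the first: N1(1 - 1.61·1.57) = 726 - 1.61·859.
So N1* = -657/-1.53 = 430, and then N2* = 859 - 1.57·430 = 184.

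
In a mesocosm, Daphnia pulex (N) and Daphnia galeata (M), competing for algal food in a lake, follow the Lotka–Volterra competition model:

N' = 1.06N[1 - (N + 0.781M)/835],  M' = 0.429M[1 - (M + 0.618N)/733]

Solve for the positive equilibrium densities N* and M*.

N* ≈ 507, M* ≈ 419

Setting both brackets to zero gives the nullclines N + 0.781M = 835 and 0.618N + M = 733.
Substituting M = 733 - 0.618N into the first: N(1 - 0.781·0.618) = 835 - 0.781·733.
So N* = 263/0.517 = 507, and then M* = 733 - 0.618·507 = 419.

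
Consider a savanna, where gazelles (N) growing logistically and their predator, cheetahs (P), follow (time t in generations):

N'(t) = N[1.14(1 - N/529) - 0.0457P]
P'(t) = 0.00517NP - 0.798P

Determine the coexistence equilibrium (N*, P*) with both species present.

N* ≈ 154, P* ≈ 17.7

From dP/dt = 0 with P > 0: 0.00517N* = 0.798, so N* = 154.
Substitute into dN/dt = 0: 1.14(1 - 154/529) = 0.0457P*.
The bracket is 0.708, giving P* = 0.807/0.0457 = 17.7.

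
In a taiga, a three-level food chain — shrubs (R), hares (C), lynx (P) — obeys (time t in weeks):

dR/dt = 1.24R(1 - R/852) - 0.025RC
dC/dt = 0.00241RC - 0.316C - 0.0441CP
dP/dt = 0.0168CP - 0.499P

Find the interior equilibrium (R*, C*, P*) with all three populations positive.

R* ≈ 342, C* ≈ 29.7, P* ≈ 11.5

From dP/dt = 0: 0.0168C* = 0.499, so C* = 29.7.
From dR/dt = 0: 1.24(1 - R*/852) = 0.025·29.7, giving R* = 852·(1 - 0.599) = 342.
From dC/dt = 0: 0.00241·342 - 0.316 = 0.0441P*, so P* = 0.508/0.0441 = 11.5.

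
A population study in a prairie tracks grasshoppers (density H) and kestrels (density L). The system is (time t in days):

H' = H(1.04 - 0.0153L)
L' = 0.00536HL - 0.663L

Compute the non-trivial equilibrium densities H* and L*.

H* ≈ 124, L* ≈ 68

Set dL/dt = 0 with L > 0: 0.00536H - 0.663 = 0, so H* = 0.663/0.00536 = 124.
Set dH/dt = 0 with H > 0: 1.04 - 0.0153L = 0, so L* = 1.04/0.0153 = 68.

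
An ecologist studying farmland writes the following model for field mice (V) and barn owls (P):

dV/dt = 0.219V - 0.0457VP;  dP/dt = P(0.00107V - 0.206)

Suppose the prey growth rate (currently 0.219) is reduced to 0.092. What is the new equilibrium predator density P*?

At the interior fixed point, setting dV/dt = 0 with V > 0 fixes P* = (prey growth rate)/(VP coefficient) — independent of the other coefficients.
With the change, P* = 0.092/0.0457 = 2.01; it falls from 4.79.

P* ≈ 2.01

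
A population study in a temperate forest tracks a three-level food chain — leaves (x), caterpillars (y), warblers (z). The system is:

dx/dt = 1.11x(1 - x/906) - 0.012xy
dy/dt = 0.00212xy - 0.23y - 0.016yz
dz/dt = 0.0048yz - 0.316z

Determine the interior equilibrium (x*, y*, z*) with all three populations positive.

x* ≈ 261, y* ≈ 65.8, z* ≈ 20.2

From dz/dt = 0: 0.0048y* = 0.316, so y* = 65.8.
From dx/dt = 0: 1.11(1 - x*/906) = 0.012·65.8, giving x* = 906·(1 - 0.712) = 261.
From dy/dt = 0: 0.00212·261 - 0.23 = 0.016z*, so z* = 0.324/0.016 = 20.2.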